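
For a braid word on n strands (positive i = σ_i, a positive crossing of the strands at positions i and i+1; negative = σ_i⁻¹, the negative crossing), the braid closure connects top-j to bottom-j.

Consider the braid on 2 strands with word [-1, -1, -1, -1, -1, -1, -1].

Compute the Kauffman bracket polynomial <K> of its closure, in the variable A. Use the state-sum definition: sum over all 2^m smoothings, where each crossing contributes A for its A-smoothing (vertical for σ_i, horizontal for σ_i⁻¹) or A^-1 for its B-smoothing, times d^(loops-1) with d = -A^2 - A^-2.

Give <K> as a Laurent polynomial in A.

Braid: s1^-1 s1^-1 s1^-1 s1^-1 s1^-1 s1^-1 s1^-1 on 2 strands, 7 crossings.
Writhe w = (#positive) - (#negative) = 0 - 7 = -7.
Enumerate smoothing states for the bracket polynomial. There are 2^7 = 128 states.
For each crossing: s=0 is the vertical smoothing, s=1 horizontal. Crossing k contributes A^(sign_k * (1 - 2*s_k)); loop factor d = -A^2 - A^-2.
Tabulate the states by total A-exponent and number of loops L (A-exp: L × count):
  A^7: L=7 ×1
  A^5: L=6 ×7
  A^3: L=5 ×21
  A^1: L=4 ×35
  A^-1: L=3 ×35
  A^-3: L=2 ×21
  A^-5: L=1 ×7
  A^-7: L=2 ×1
Each group contributes A^e * Σ count * d^(L-1):
Powers of d = -A^2 - A^-2: d^2 = A^4 + 2 + A^-4; d^3 = -A^6 - 3*A^2 - 3*A^-2 - A^-6; d^4 = A^8 + 4*A^4 + 6 + 4*A^-4 + A^-8; d^5 = -A^10 - 5*A^6 - 10*A^2 - 10*A^-2 - 5*A^-6 - A^-10; d^6 = A^12 + 6*A^8 + 15*A^4 + 20 + 15*A^-4 + 6*A^-8 + A^-12.
  A^7 * (d^6) = A^19 + 6*A^15 + 15*A^11 + 20*A^7 + 15*A^3 + 6*A^-1 + A^-5
  A^5 * (7*d^5) = -7*A^15 - 35*A^11 - 70*A^7 - 70*A^3 - 35*A^-1 - 7*A^-5
  A^3 * (21*d^4) = 21*A^11 + 84*A^7 + 126*A^3 + 84*A^-1 + 21*A^-5
  A^1 * (35*d^3) = -35*A^7 - 105*A^3 - 105*A^-1 - 35*A^-5
  A^-1 * (35*d^2) = 35*A^3 + 70*A^-1 + 35*A^-5
  A^-3 * (21*d) = -21*A^-1 - 21*A^-5
  A^-5 * (7) = 7*A^-5
  A^-7 * (d) = -A^-5 - A^-9
Summing the groups: <K> = A^19 - A^15 + A^11 - A^7 + A^3 - A^-1 - A^-9

Answer: A^19 - A^15 + A^11 - A^7 + A^3 - A^-1 - A^-9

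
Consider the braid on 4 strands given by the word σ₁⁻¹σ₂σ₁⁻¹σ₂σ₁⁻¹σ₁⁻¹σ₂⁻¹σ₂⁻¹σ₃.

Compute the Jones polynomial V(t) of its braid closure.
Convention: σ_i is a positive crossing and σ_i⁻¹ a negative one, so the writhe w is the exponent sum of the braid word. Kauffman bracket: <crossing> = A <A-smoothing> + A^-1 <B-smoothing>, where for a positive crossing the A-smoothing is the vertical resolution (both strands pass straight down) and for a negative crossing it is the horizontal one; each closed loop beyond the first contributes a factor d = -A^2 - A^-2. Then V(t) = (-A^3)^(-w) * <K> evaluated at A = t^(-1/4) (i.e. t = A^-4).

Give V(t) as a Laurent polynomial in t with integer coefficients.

The presented braid s1^-1 s2 s1^-1 s2 s1^-1 s1^-1 s2^-1 s2^-1 s3 on 4 strands reduces by inverse Markov moves (closure unchanged at each step):
  Destabilize: the word has the form β·s3 where s3 occurs only as the final letter (β ∈ B_3); drop it and the last strand → 3 strands.
Reduced to β = s1^-1 s2 s1^-1 s2 s1^-1 s1^-1 s2^-1 s2^-1 on 3 strands, 8 crossings.
Compute on β:
Braid: s1^-1 s2 s1^-1 s2 s1^-1 s1^-1 s2^-1 s2^-1 on 3 strands, 8 crossings.
Writhe w = (#positive) - (#negative) = 2 - 6 = -4.
State-sum expansion of <K>. There are 2^8 = 256 states.
Each crossing splits two ways (0=vertical, 1=horizontal). The state's weight is A^(#A-smoothings - #B-smoothings) * d^(loops - 1).
Tabulate the states by total A-exponent and number of loops L (A-exp: L × count):
  A^8: L=5 ×1
  A^6: L=4 ×8
  A^4: L=3 ×26, L=5 ×2
  A^2: L=2 ×41, L=4 ×15
  A^0: L=1 ×26, L=3 ×43, L=5 ×1
  A^-2: L=2 ×47, L=4 ×9
  A^-4: L=1 ×11, L=3 ×16, L=5 ×1
  A^-6: L=2 ×6, L=4 ×2
  A^-8: L=3 ×1
Each group contributes A^e * Σ count * d^(L-1):
Powers of d = -A^2 - A^-2: d^2 = A^4 + 2 + A^-4; d^3 = -A^6 - 3*A^2 - 3*A^-2 - A^-6; d^4 = A^8 + 4*A^4 + 6 + 4*A^-4 + A^-8.
  A^8 * (d^4) = A^16 + 4*A^12 + 6*A^8 + 4*A^4 + 1
  A^6 * (8*d^3) = -8*A^12 - 24*A^8 - 24*A^4 - 8
  A^4 * (26*d^2 + 2*d^4) = 2*A^12 + 34*A^8 + 64*A^4 + 34 + 2*A^-4
  A^2 * (41*d + 15*d^3) = -15*A^8 - 86*A^4 - 86 - 15*A^-4
  A^0 * (26 + 43*d^2 + d^4) = A^8 + 47*A^4 + 118 + 47*A^-4 + A^-8
  A^-2 * (47*d + 9*d^3) = -9*A^4 - 74 - 74*A^-4 - 9*A^-8
  A^-4 * (11 + 16*d^2 + d^4) = A^4 + 20 + 49*A^-4 + 20*A^-8 + A^-12
  A^-6 * (6*d + 2*d^3) = -2 - 12*A^-4 - 12*A^-8 - 2*A^-12
  A^-8 * (d^2) = A^-4 + 2*A^-8 + A^-12
Summing the groups: <K> = A^16 - 2*A^12 + 2*A^8 - 3*A^4 + 3 - 2*A^-4 + 2*A^-8
Normalise by the writhe: (-A^3)^(-w) = (-A^3)^(4) = A^12, so f(A) = A^12 * <K> = A^28 - 2*A^24 + 2*A^20 - 3*A^16 + 3*A^12 - 2*A^8 + 2*A^4.
Substitute A = t^(-1/4), i.e. A^e → t^(-e/4): V(t) = 2*t^-1 - 2*t^-2 + 3*t^-3 - 3*t^-4 + 2*t^-5 - 2*t^-6 + t^-7

Answer: 2*t^-1 - 2*t^-2 + 3*t^-3 - 3*t^-4 + 2*t^-5 - 2*t^-6 + t^-7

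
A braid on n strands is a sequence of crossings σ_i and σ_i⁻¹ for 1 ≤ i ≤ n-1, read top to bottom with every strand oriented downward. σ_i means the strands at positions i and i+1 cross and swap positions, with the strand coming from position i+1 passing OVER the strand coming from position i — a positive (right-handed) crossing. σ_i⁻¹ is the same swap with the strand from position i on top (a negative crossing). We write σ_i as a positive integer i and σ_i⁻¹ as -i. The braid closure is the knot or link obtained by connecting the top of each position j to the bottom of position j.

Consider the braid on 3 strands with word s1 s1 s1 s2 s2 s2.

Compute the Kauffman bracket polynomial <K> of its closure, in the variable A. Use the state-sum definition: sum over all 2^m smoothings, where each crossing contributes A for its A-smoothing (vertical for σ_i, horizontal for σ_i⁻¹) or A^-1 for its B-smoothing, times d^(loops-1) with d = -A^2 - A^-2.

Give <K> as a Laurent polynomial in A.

Braid: s1 s1 s1 s2 s2 s2 on 3 strands, 6 crossings.
Writhe w = (#positive) - (#negative) = 6 - 0 = 6.
State-sum expansion of <K>. There are 2^6 = 64 states.
Smooth each crossing (0=||, 1=⌣⌢); contribution A^(Σ sign_k(1-2s_k)) * d^(L-1).
Tabulate the states by total A-exponent and number of loops L (A-exp: L × count):
  A^6: L=3 ×1
  A^4: L=2 ×6
  A^2: L=1 ×9, L=3 ×6
  A^0: L=2 ×18, L=4 ×2
  A^-2: L=3 ×15
  A^-4: L=4 ×6
  A^-6: L=5 ×1
Each group contributes A^e * Σ count * d^(L-1):
Powers of d = -A^2 - A^-2: d^2 = A^4 + 2 + A^-4; d^3 = -A^6 - 3*A^2 - 3*A^-2 - A^-6; d^4 = A^8 + 4*A^4 + 6 + 4*A^-4 + A^-8.
  A^6 * (d^2) = A^10 + 2*A^6 + A^2
  A^4 * (6*d) = -6*A^6 - 6*A^2
  A^2 * (9 + 6*d^2) = 6*A^6 + 21*A^2 + 6*A^-2
  A^0 * (18*d + 2*d^3) = -2*A^6 - 24*A^2 - 24*A^-2 - 2*A^-6
  A^-2 * (15*d^2) = 15*A^2 + 30*A^-2 + 15*A^-6
  A^-4 * (6*d^3) = -6*A^2 - 18*A^-2 - 18*A^-6 - 6*A^-10
  A^-6 * (d^4) = A^2 + 4*A^-2 + 6*A^-6 + 4*A^-10 + A^-14
Summing the groups: <K> = A^10 + 2*A^2 - 2*A^-2 + A^-6 - 2*A^-10 + A^-14

Answer: A^10 + 2*A^2 - 2*A^-2 + A^-6 - 2*A^-10 + A^-14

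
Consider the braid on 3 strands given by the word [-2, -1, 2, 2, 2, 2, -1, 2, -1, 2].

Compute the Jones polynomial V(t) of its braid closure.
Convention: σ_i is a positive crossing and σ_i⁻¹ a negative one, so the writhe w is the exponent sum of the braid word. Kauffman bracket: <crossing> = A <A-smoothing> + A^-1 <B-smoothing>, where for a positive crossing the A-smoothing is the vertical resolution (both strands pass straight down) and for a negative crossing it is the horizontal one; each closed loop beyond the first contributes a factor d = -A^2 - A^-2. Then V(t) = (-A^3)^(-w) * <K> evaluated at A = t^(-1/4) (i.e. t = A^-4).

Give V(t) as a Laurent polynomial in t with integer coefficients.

The presented braid s2^-1 s1^-1 s2 s2 s2 s2 s1^-1 s2 s1^-1 s2 on 3 strands reduces by inverse Markov moves (closure unchanged at each step):
  Deconjugate: the word is γ·β·γ⁻¹ with γ = s2^-1 (prefix) and γ⁻¹ = s2 (suffix); strip both.
Reduced to β = s1^-1 s2 s2 s2 s2 s1^-1 s2 s1^-1 on 3 strands, 8 crossings.
Compute on β:
Braid: s1^-1 s2 s2 s2 s2 s1^-1 s2 s1^-1 on 3 strands, 8 crossings.
Writhe w = (#positive) - (#negative) = 5 - 3 = 2.
Computing the Kauffman bracket via state sum. There are 2^8 = 256 states.
Each crossing splits two ways (0=vertical, 1=horizontal). The state's weight is A^(#A-smoothings - #B-smoothings) * d^(loops - 1).
Tabulate the states by total A-exponent and number of loops L (A-exp: L × count):
  A^8: L=4 ×1
  A^6: L=3 ×8
  A^4: L=2 ×22, L=4 ×6
  A^2: L=1 ×23, L=3 ×29, L=5 ×4
  A^0: L=2 ×47, L=4 ×22, L=6 ×1
  A^-2: L=3 ×48, L=5 ×8
  A^-4: L=4 ×27, L=6 ×1
  A^-6: L=5 ×8
  A^-8: L=6 ×1
Each group contributes A^e * Σ count * d^(L-1):
Powers of d = -A^2 - A^-2: d^2 = A^4 + 2 + A^-4; d^3 = -A^6 - 3*A^2 - 3*A^-2 - A^-6; d^4 = A^8 + 4*A^4 + 6 + 4*A^-4 + A^-8; d^5 = -A^10 - 5*A^6 - 10*A^2 - 10*A^-2 - 5*A^-6 - A^-10.
  A^8 * (d^3) = -A^14 - 3*A^10 - 3*A^6 - A^2
  A^6 * (8*d^2) = 8*A^10 + 16*A^6 + 8*A^2
  A^4 * (22*d + 6*d^3) = -6*A^10 - 40*A^6 - 40*A^2 - 6*A^-2
  A^2 * (23 + 29*d^2 + 4*d^4) = 4*A^10 + 45*A^6 + 105*A^2 + 45*A^-2 + 4*A^-6
  A^0 * (47*d + 22*d^3 + d^5) = -A^10 - 27*A^6 - 123*A^2 - 123*A^-2 - 27*A^-6 - A^-10
  A^-2 * (48*d^2 + 8*d^4) = 8*A^6 + 80*A^2 + 144*A^-2 + 80*A^-6 + 8*A^-10
  A^-4 * (27*d^3 + d^5) = -A^6 - 32*A^2 - 91*A^-2 - 91*A^-6 - 32*A^-10 - A^-14
  A^-6 * (8*d^4) = 8*A^2 + 32*A^-2 + 48*A^-6 + 32*A^-10 + 8*A^-14
  A^-8 * (d^5) = -A^2 - 5*A^-2 - 10*A^-6 - 10*A^-10 - 5*A^-14 - A^-18
Summing the groups: <K> = -A^14 + 2*A^10 - 2*A^6 + 4*A^2 - 4*A^-2 + 4*A^-6 - 3*A^-10 + 2*A^-14 - A^-18
Normalise by the writhe: (-A^3)^(-w) = (-A^3)^(-2) = A^-6, so f(A) = A^-6 * <K> = -A^8 + 2*A^4 - 2 + 4*A^-4 - 4*A^-8 + 4*A^-12 - 3*A^-16 + 2*A^-20 - A^-24.
Substitute A = t^(-1/4), i.e. A^e → t^(-e/4): V(t) = -t^6 + 2*t^5 - 3*t^4 + 4*t^3 - 4*t^2 + 4*t - 2 + 2*t^-1 - t^-2

Answer: -t^6 + 2*t^5 - 3*t^4 + 4*t^3 - 4*t^2 + 4*t - 2 + 2*t^-1 - t^-2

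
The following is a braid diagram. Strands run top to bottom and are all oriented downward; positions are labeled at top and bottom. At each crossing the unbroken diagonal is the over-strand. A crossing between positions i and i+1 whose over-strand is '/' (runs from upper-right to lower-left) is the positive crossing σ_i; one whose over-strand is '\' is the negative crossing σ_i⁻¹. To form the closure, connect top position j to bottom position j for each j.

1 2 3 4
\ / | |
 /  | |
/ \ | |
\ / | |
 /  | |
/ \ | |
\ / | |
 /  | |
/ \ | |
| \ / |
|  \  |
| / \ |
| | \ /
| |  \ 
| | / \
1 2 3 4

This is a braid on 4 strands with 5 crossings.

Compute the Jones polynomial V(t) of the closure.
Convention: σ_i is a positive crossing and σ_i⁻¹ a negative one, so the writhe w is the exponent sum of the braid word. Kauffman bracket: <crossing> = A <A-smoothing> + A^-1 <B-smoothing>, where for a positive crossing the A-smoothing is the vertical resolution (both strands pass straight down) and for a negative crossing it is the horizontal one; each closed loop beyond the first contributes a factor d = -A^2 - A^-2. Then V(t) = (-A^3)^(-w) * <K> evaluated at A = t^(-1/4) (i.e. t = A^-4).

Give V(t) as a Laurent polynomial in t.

Reading the diagram top to bottom ('/'-over between positions i,i+1 = s_i, '\'-over = s_i^-1): braid word = s1 s1 s1 s2^-1 s3^-1.
The presented braid s1 s1 s1 s2^-1 s3^-1 on 4 strands reduces by inverse Markov moves (closure unchanged at each step):
  Destabilize: the word has the form β·s3^-1 where s3^-1 occurs only as the final letter (β ∈ B_3); drop it and the last strand → 3 strands.
  Destabilize: the word has the form β·s2^-1 where s2^-1 occurs only as the final letter (β ∈ B_2); drop it and the last strand → 2 strands.
Reduced to β = s1 s1 s1 on 2 strands, 3 crossings.
Compute on β:
Braid: s1 s1 s1 on 2 strands, 3 crossings.
Writhe w = (#positive) - (#negative) = 3 - 0 = 3.
State-sum expansion of <K>. There are 2^3 = 8 states.
Each crossing splits two ways (0=vertical, 1=horizontal). The state's weight is A^(#A-smoothings - #B-smoothings) * d^(loops - 1).
  state 000: A-exp=+3, loops=2, term = A^3 * d^1
  state 001: A-exp=+1, loops=1, term = A^1 * d^0
  state 010: A-exp=+1, loops=1, term = A^1 * d^0
  state 011: A-exp=-1, loops=2, term = A^-1 * d^1
  state 100: A-exp=+1, loops=1, term = A^1 * d^0
  state 101: A-exp=-1, loops=2, term = A^-1 * d^1
  state 110: A-exp=-1, loops=2, term = A^-1 * d^1
  state 111: A-exp=-3, loops=3, term = A^-3 * d^2
Collect the terms by A-exponent (count of states per loop number):
Powers of d = -A^2 - A^-2: d^2 = A^4 + 2 + A^-4.
  A^3 * (d) = -A^5 - A
  A^1 * (3) = 3*A
  A^-1 * (3*d) = -3*A - 3*A^-3
  A^-3 * (d^2) = A + 2*A^-3 + A^-7
Summing the groups: <K> = -A^5 - A^-3 + A^-7
Normalise by the writhe: (-A^3)^(-w) = (-A^3)^(-3) = -A^-9, so f(A) = -A^-9 * <K> = A^-4 + A^-12 - A^-16.
Substitute A = t^(-1/4), i.e. A^e → t^(-e/4): V(t) = -t^4 + t^3 + t

Answer: -t^4 + t^3 + t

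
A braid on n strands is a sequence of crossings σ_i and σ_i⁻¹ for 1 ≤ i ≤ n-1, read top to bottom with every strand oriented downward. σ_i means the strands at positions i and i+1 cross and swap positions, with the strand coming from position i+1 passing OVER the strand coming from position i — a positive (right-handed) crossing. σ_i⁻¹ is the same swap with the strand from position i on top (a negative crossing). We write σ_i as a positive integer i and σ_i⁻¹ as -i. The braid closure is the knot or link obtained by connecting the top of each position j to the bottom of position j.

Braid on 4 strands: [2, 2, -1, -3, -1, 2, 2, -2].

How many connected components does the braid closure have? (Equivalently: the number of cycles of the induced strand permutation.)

2

Derivation:
Track the strand permutation on 4 strands, starting from identity.
  step 1: s2 swaps positions 2,3 -> [1 3 2 4]
  step 2: s2 swaps positions 2,3 -> [1 2 3 4]
  step 3: s1^-1 swaps positions 1,2 -> [2 1 3 4]
  step 4: s3^-1 swaps positions 3,4 -> [2 1 4 3]
  step 5: s1^-1 swaps positions 1,2 -> [1 2 4 3]
  step 6: s2 swaps positions 2,3 -> [1 4 2 3]
  step 7: s2 swaps positions 2,3 -> [1 2 4 3]
  step 8: s2^-1 swaps positions 2,3 -> [1 4 2 3]
Final permutation (position -> original strand): [1 4 2 3]
Closure components = cycle count of this permutation = 2.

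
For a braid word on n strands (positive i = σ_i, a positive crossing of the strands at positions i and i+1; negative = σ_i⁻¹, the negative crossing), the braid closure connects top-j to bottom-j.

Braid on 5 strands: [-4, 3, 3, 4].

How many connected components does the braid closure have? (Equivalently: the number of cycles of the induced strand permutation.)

Track the strand permutation on 5 strands, starting from identity.
  step 1: s4^-1 swaps positions 4,5 -> [1 2 3 5 4]
  step 2: s3 swaps positions 3,4 -> [1 2 5 3 4]
  step 3: s3 swaps positions 3,4 -> [1 2 3 5 4]
  step 4: s4 swaps positions 4,5 -> [1 2 3 4 5]
Final permutation (position -> original strand): [1 2 3 4 5]
Closure components = cycle count of this permutation = 5.

Answer: 5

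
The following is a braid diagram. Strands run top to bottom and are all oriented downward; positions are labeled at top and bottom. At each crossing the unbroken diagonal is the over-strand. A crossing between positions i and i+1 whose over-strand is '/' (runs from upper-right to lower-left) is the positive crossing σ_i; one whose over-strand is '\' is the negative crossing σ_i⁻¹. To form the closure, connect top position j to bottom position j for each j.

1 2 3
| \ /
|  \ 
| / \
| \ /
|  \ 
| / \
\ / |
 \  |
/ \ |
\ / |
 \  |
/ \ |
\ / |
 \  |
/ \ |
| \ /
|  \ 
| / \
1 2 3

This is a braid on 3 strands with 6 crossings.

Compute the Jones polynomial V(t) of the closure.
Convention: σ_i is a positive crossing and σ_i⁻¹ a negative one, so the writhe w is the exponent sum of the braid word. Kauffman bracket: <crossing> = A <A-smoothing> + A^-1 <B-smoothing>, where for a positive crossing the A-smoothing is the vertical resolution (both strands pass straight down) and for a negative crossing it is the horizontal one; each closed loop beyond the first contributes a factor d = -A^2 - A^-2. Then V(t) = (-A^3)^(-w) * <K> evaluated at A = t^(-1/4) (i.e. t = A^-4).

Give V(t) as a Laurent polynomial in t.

t^-2 + 2*t^-4 - 2*t^-5 + t^-6 - 2*t^-7 + t^-8

Derivation:
Reading the diagram top to bottom ('/'-over between positions i,i+1 = s_i, '\'-over = s_i^-1): braid word = s2^-1 s2^-1 s1^-1 s1^-1 s1^-1 s2^-1.
Braid: s2^-1 s2^-1 s1^-1 s1^-1 s1^-1 s2^-1 on 3 strands, 6 crossings.
Writhe w = (#positive) - (#negative) = 0 - 6 = -6.
Computing the Kauffman bracket via state sum. There are 2^6 = 64 states.
Smooth each crossing (0=||, 1=⌣⌢); contribution A^(Σ sign_k(1-2s_k)) * d^(L-1).
Tabulate the states by total A-exponent and number of loops L (A-exp: L × count):
  A^6: L=5 ×1
  A^4: L=4 ×6
  A^2: L=3 ×15
  A^0: L=2 ×18, L=4 ×2
  A^-2: L=1 ×9, L=3 ×6
  A^-4: L=2 ×6
  A^-6: L=3 ×1
Each group contributes A^e * Σ count * d^(L-1):
Powers of d = -A^2 - A^-2: d^2 = A^4 + 2 + A^-4; d^3 = -A^6 - 3*A^2 - 3*A^-2 - A^-6; d^4 = A^8 + 4*A^4 + 6 + 4*A^-4 + A^-8.
  A^6 * (d^4) = A^14 + 4*A^10 + 6*A^6 + 4*A^2 + A^-2
  A^4 * (6*d^3) = -6*A^10 - 18*A^6 - 18*A^2 - 6*A^-2
  A^2 * (15*d^2) = 15*A^6 + 30*A^2 + 15*A^-2
  A^0 * (18*d + 2*d^3) = -2*A^6 - 24*A^2 - 24*A^-2 - 2*A^-6
  A^-2 * (9 + 6*d^2) = 6*A^2 + 21*A^-2 + 6*A^-6
  A^-4 * (6*d) = -6*A^-2 - 6*A^-6
  A^-6 * (d^2) = A^-2 + 2*A^-6 + A^-10
Summing the groups: <K> = A^14 - 2*A^10 + A^6 - 2*A^2 + 2*A^-2 + A^-10
Normalise by the writhe: (-A^3)^(-w) = (-A^3)^(6) = A^18, so f(A) = A^18 * <K> = A^32 - 2*A^28 + A^24 - 2*A^20 + 2*A^16 + A^8.
Substitute A = t^(-1/4), i.e. A^e → t^(-e/4): V(t) = t^-2 + 2*t^-4 - 2*t^-5 + t^-6 - 2*t^-7 + t^-8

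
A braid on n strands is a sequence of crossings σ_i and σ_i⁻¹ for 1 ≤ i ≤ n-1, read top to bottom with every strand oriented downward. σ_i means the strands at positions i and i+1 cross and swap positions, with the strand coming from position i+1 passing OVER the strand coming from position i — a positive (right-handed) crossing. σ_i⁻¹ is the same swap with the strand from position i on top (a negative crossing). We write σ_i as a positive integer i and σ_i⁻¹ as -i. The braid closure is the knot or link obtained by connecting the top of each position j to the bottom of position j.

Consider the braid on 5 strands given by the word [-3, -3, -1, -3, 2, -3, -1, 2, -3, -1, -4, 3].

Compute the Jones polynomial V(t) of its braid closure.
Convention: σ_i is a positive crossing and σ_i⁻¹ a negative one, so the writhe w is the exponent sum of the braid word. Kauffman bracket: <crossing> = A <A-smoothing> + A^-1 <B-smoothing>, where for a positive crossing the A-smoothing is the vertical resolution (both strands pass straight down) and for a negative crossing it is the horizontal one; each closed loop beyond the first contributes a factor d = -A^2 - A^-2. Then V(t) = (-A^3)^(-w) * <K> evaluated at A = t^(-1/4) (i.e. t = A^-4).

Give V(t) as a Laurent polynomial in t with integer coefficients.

The presented braid s3^-1 s3^-1 s1^-1 s3^-1 s2 s3^-1 s1^-1 s2 s3^-1 s1^-1 s4^-1 s3 on 5 strands reduces by inverse Markov moves (closure unchanged at each step):
  Deconjugate: the word is γ·β·γ⁻¹ with γ = s3^-1 (prefix) and γ⁻¹ = s3 (suffix); strip both.
  Destabilize: the word has the form β·s4^-1 where s4^-1 occurs only as the final letter (β ∈ B_4); drop it and the last strand → 4 strands.
Reduced to β = s3^-1 s1^-1 s3^-1 s2 s3^-1 s1^-1 s2 s3^-1 s1^-1 on 4 strands, 9 crossings.
Compute on β:
Braid: s3^-1 s1^-1 s3^-1 s2 s3^-1 s1^-1 s2 s3^-1 s1^-1 on 4 strands, 9 crossings.
Writhe w = (#positive) - (#negative) = 2 - 7 = -5.
State-sum expansion of <K>. There are 2^9 = 512 states.
Smooth each crossing (0=||, 1=⌣⌢); contribution A^(Σ sign_k(1-2s_k)) * d^(L-1).
Tabulate the states by total A-exponent and number of loops L (A-exp: L × count):
  A^9: L=7 ×1
  A^7: L=6 ×9
  A^5: L=5 ×36
  A^3: L=4 ×83, L=6 ×1
  A^1: L=3 ×118, L=5 ×8
  A^-1: L=2 ×100, L=4 ×26
  A^-3: L=1 ×41, L=3 ×42, L=5 ×1
  A^-5: L=2 ×31, L=4 ×5
  A^-7: L=3 ×9
  A^-9: L=4 ×1
Each group contributes A^e * Σ count * d^(L-1):
Powers of d = -A^2 - A^-2: d^2 = A^4 + 2 + A^-4; d^3 = -A^6 - 3*A^2 - 3*A^-2 - A^-6; d^4 = A^8 + 4*A^4 + 6 + 4*A^-4 + A^-8; d^5 = -A^10 - 5*A^6 - 10*A^2 - 10*A^-2 - 5*A^-6 - A^-10; d^6 = A^12 + 6*A^8 + 15*A^4 + 20 + 15*A^-4 + 6*A^-8 + A^-12.
  A^9 * (d^6) = A^21 + 6*A^17 + 15*A^13 + 20*A^9 + 15*A^5 + 6*A + A^-3
  A^7 * (9*d^5) = -9*A^17 - 45*A^13 - 90*A^9 - 90*A^5 - 45*A - 9*A^-3
  A^5 * (36*d^4) = 36*A^13 + 144*A^9 + 216*A^5 + 144*A + 36*A^-3
  A^3 * (83*d^3 + d^5) = -A^13 - 88*A^9 - 259*A^5 - 259*A - 88*A^-3 - A^-7
  A^1 * (118*d^2 + 8*d^4) = 8*A^9 + 150*A^5 + 284*A + 150*A^-3 + 8*A^-7
  A^-1 * (100*d + 26*d^3) = -26*A^5 - 178*A - 178*A^-3 - 26*A^-7
  A^-3 * (41 + 42*d^2 + d^4) = A^5 + 46*A + 131*A^-3 + 46*A^-7 + A^-11
  A^-5 * (31*d + 5*d^3) = -5*A - 46*A^-3 - 46*A^-7 - 5*A^-11
  A^-7 * (9*d^2) = 9*A^-3 + 18*A^-7 + 9*A^-11
  A^-9 * (d^3) = -A^-3 - 3*A^-7 - 3*A^-11 - A^-15
Summing the groups: <K> = A^21 - 3*A^17 + 5*A^13 - 6*A^9 + 7*A^5 - 7*A + 5*A^-3 - 4*A^-7 + 2*A^-11 - A^-15
Normalise by the writhe: (-A^3)^(-w) = (-A^3)^(5) = -A^15, so f(A) = -A^15 * <K> = -A^36 + 3*A^32 - 5*A^28 + 6*A^24 - 7*A^20 + 7*A^16 - 5*A^12 + 4*A^8 - 2*A^4 + 1.
Substitute A = t^(-1/4), i.e. A^e → t^(-e/4): V(t) = 1 - 2*t^-1 + 4*t^-2 - 5*t^-3 + 7*t^-4 - 7*t^-5 + 6*t^-6 - 5*t^-7 + 3*t^-8 - t^-9

Answer: 1 - 2*t^-1 + 4*t^-2 - 5*t^-3 + 7*t^-4 - 7*t^-5 + 6*t^-6 - 5*t^-7 + 3*t^-8 - t^-9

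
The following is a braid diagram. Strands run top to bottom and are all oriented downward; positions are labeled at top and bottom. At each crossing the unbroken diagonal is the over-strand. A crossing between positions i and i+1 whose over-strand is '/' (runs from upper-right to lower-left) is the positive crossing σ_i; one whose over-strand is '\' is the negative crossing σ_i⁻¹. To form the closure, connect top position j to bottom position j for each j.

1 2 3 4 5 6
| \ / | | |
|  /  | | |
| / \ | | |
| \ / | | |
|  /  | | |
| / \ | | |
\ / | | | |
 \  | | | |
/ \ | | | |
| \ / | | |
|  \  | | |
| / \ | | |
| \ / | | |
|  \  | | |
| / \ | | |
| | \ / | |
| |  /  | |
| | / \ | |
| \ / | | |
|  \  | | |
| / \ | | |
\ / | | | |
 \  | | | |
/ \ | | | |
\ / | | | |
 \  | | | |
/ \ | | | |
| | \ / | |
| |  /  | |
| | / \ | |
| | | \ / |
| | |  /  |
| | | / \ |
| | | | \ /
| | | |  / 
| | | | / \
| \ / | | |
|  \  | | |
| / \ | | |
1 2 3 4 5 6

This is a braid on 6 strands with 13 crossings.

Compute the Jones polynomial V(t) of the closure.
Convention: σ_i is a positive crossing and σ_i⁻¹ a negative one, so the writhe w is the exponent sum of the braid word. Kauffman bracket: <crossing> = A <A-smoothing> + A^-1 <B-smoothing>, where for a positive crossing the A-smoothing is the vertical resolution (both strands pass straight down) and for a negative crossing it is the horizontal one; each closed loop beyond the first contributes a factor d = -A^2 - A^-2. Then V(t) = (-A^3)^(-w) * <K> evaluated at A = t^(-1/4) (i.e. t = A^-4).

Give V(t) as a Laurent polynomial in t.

Reading the diagram top to bottom ('/'-over between positions i,i+1 = s_i, '\'-over = s_i^-1): braid word = s2 s2 s1^-1 s2^-1 s2^-1 s3 s2^-1 s1^-1 s1^-1 s3 s4 s5 s2^-1.
The presented braid s2 s2 s1^-1 s2^-1 s2^-1 s3 s2^-1 s1^-1 s1^-1 s3 s4 s5 s2^-1 on 6 strands reduces by inverse Markov moves (closure unchanged at each step):
  Deconjugate: the word is γ·β·γ⁻¹ with γ = s2 (prefix) and γ⁻¹ = s2^-1 (suffix); strip both.
  Destabilize: the word has the form β·s5 where s5 occurs only as the final letter (β ∈ B_5); drop it and the last strand → 5 strands.
  Destabilize: the word has the form β·s4 where s4 occurs only as the final letter (β ∈ B_4); drop it and the last strand → 4 strands.
Reduced to β = s2 s1^-1 s2^-1 s2^-1 s3 s2^-1 s1^-1 s1^-1 s3 on 4 strands, 9 crossings.
Compute on β:
Braid: s2 s1^-1 s2^-1 s2^-1 s3 s2^-1 s1^-1 s1^-1 s3 on 4 strands, 9 crossings.
Writhe w = (#positive) - (#negative) = 3 - 6 = -3.
Computing the Kauffman bracket via state sum. There are 2^9 = 512 states.
Smooth each crossing (0=||, 1=⌣⌢); contribution A^(Σ sign_k(1-2s_k)) * d^(L-1).
Tabulate the states by total A-exponent and number of loops L (A-exp: L × count):
  A^9: L=6 ×1
  A^7: L=5 ×9
  A^5: L=4 ×35, L=6 ×1
  A^3: L=3 ×73, L=5 ×11
  A^1: L=2 ×82, L=4 ×43, L=6 ×1
  A^-1: L=1 ×40, L=3 ×79, L=5 ×7
  A^-3: L=2 ×63, L=4 ×21
  A^-5: L=1 ×9, L=3 ×26, L=5 ×1
  A^-7: L=2 ×6, L=4 ×3
  A^-9: L=3 ×1
Each group contributes A^e * Σ count * d^(L-1):
Powers of d = -A^2 - A^-2: d^2 = A^4 + 2 + A^-4; d^3 = -A^6 - 3*A^2 - 3*A^-2 - A^-6; d^4 = A^8 + 4*A^4 + 6 + 4*A^-4 + A^-8; d^5 = -A^10 - 5*A^6 - 10*A^2 - 10*A^-2 - 5*A^-6 - A^-10.
  A^9 * (d^5) = -A^19 - 5*A^15 - 10*A^11 - 10*A^7 - 5*A^3 - A^-1
  A^7 * (9*d^4) = 9*A^15 + 36*A^11 + 54*A^7 + 36*A^3 + 9*A^-1
  A^5 * (35*d^3 + d^5) = -A^15 - 40*A^11 - 115*A^7 - 115*A^3 - 40*A^-1 - A^-5
  A^3 * (73*d^2 + 11*d^4) = 11*A^11 + 117*A^7 + 212*A^3 + 117*A^-1 + 11*A^-5
  A^1 * (82*d + 43*d^3 + d^5) = -A^11 - 48*A^7 - 221*A^3 - 221*A^-1 - 48*A^-5 - A^-9
  A^-1 * (40 + 79*d^2 + 7*d^4) = 7*A^7 + 107*A^3 + 240*A^-1 + 107*A^-5 + 7*A^-9
  A^-3 * (63*d + 21*d^3) = -21*A^3 - 126*A^-1 - 126*A^-5 - 21*A^-9
  A^-5 * (9 + 26*d^2 + d^4) = A^3 + 30*A^-1 + 67*A^-5 + 30*A^-9 + A^-13
  A^-7 * (6*d + 3*d^3) = -3*A^-1 - 15*A^-5 - 15*A^-9 - 3*A^-13
  A^-9 * (d^2) = A^-5 + 2*A^-9 + A^-13
Summing the groups: <K> = -A^19 + 3*A^15 - 4*A^11 + 5*A^7 - 6*A^3 + 5*A^-1 - 4*A^-5 + 2*A^-9 - A^-13
Normalise by the writhe: (-A^3)^(-w) = (-A^3)^(3) = -A^9, so f(A) = -A^9 * <K> = A^28 - 3*A^24 + 4*A^20 - 5*A^16 + 6*A^12 - 5*A^8 + 4*A^4 - 2 + A^-4.
Substitute A = t^(-1/4), i.e. A^e → t^(-e/4): V(t) = t - 2 + 4*t^-1 - 5*t^-2 + 6*t^-3 - 5*t^-4 + 4*t^-5 - 3*t^-6 + t^-7

Answer: t - 2 + 4*t^-1 - 5*t^-2 + 6*t^-3 - 5*t^-4 + 4*t^-5 - 3*t^-6 + t^-7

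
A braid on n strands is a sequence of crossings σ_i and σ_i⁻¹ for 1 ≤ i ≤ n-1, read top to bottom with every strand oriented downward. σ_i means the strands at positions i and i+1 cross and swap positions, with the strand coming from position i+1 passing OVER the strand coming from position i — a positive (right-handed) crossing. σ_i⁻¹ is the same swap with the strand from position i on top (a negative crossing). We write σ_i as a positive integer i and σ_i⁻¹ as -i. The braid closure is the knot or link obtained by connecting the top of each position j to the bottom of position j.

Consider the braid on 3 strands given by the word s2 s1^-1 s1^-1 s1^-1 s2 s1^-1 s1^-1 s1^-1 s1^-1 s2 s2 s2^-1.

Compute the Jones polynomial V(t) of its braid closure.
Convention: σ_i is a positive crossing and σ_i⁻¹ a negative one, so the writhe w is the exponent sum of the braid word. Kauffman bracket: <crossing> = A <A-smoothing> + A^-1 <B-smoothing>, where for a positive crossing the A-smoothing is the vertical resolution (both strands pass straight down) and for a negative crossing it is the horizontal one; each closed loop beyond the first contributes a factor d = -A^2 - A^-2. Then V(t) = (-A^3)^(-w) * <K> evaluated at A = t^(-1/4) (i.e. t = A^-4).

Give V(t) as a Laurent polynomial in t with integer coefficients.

The presented braid s2 s1^-1 s1^-1 s1^-1 s2 s1^-1 s1^-1 s1^-1 s1^-1 s2 s2 s2^-1 on 3 strands reduces by inverse Markov moves (closure unchanged at each step):
  Deconjugate: the word is γ·β·γ⁻¹ with γ = s2 (prefix) and γ⁻¹ = s2^-1 (suffix); strip both.
Reduced to β = s1^-1 s1^-1 s1^-1 s2 s1^-1 s1^-1 s1^-1 s1^-1 s2 s2 on 3 strands, 10 crossings.
Compute on β:
Braid: s1^-1 s1^-1 s1^-1 s2 s1^-1 s1^-1 s1^-1 s1^-1 s2 s2 on 3 strands, 10 crossings.
Writhe w = (#positive) - (#negative) = 3 - 7 = -4.
Enumerate smoothing states for the bracket polynomial. There are 2^10 = 1024 states.
Smooth each crossing (0=||, 1=⌣⌢); contribution A^(Σ sign_k(1-2s_k)) * d^(L-1).
Tabulate the states by total A-exponent and number of loops L (A-exp: L × count):
  A^10: L=8 ×1
  A^8: L=7 ×10
  A^6: L=6 ×44, L=8 ×1
  A^4: L=5 ×112, L=7 ×8
  A^2: L=4 ×182, L=6 ×28
  A^0: L=3 ×194, L=5 ×58
  A^-2: L=2 ×130, L=4 ×79, L=6 ×1
  A^-4: L=1 ×45, L=3 ×70, L=5 ×5
  A^-6: L=2 ×36, L=4 ×9
  A^-8: L=3 ×10
  A^-10: L=4 ×1
Each group contributes A^e * Σ count * d^(L-1):
Powers of d = -A^2 - A^-2: d^2 = A^4 + 2 + A^-4; d^3 = -A^6 - 3*A^2 - 3*A^-2 - A^-6; d^4 = A^8 + 4*A^4 + 6 + 4*A^-4 + A^-8; d^5 = -A^10 - 5*A^6 - 10*A^2 - 10*A^-2 - 5*A^-6 - A^-10; d^6 = A^12 + 6*A^8 + 15*A^4 + 20 + 15*A^-4 + 6*A^-8 + A^-12; d^7 = -A^14 - 7*A^10 - 21*A^6 - 35*A^2 - 35*A^-2 - 21*A^-6 - 7*A^-10 - A^-14.
  A^10 * (d^7) = -A^24 - 7*A^20 - 21*A^16 - 35*A^12 - 35*A^8 - 21*A^4 - 7 - A^-4
  A^8 * (10*d^6) = 10*A^20 + 60*A^16 + 150*A^12 + 200*A^8 + 150*A^4 + 60 + 10*A^-4
  A^6 * (44*d^5 + d^7) = -A^20 - 51*A^16 - 241*A^12 - 475*A^8 - 475*A^4 - 241 - 51*A^-4 - A^-8
  A^4 * (112*d^4 + 8*d^6) = 8*A^16 + 160*A^12 + 568*A^8 + 832*A^4 + 568 + 160*A^-4 + 8*A^-8
  A^2 * (182*d^3 + 28*d^5) = -28*A^12 - 322*A^8 - 826*A^4 - 826 - 322*A^-4 - 28*A^-8
  A^0 * (194*d^2 + 58*d^4) = 58*A^8 + 426*A^4 + 736 + 426*A^-4 + 58*A^-8
  A^-2 * (130*d + 79*d^3 + d^5) = -A^8 - 84*A^4 - 377 - 377*A^-4 - 84*A^-8 - A^-12
  A^-4 * (45 + 70*d^2 + 5*d^4) = 5*A^4 + 90 + 215*A^-4 + 90*A^-8 + 5*A^-12
  A^-6 * (36*d + 9*d^3) = -9 - 63*A^-4 - 63*A^-8 - 9*A^-12
  A^-8 * (10*d^2) = 10*A^-4 + 20*A^-8 + 10*A^-12
  A^-10 * (d^3) = -A^-4 - 3*A^-8 - 3*A^-12 - A^-16
Summing the groups: <K> = -A^24 + 2*A^20 - 4*A^16 + 6*A^12 - 7*A^8 + 7*A^4 - 6 + 6*A^-4 - 3*A^-8 + 2*A^-12 - A^-16
Normalise by the writhe: (-A^3)^(-w) = (-A^3)^(4) = A^12, so f(A) = A^12 * <K> = -A^36 + 2*A^32 - 4*A^28 + 6*A^24 - 7*A^20 + 7*A^16 - 6*A^12 + 6*A^8 - 3*A^4 + 2 - A^-4.
Substitute A = t^(-1/4), i.e. A^e → t^(-e/4): V(t) = -t + 2 - 3*t^-1 + 6*t^-2 - 6*t^-3 + 7*t^-4 - 7*t^-5 + 6*t^-6 - 4*t^-7 + 2*t^-8 - t^-9

Answer: -t + 2 - 3*t^-1 + 6*t^-2 - 6*t^-3 + 7*t^-4 - 7*t^-5 + 6*t^-6 - 4*t^-7 + 2*t^-8 - t^-9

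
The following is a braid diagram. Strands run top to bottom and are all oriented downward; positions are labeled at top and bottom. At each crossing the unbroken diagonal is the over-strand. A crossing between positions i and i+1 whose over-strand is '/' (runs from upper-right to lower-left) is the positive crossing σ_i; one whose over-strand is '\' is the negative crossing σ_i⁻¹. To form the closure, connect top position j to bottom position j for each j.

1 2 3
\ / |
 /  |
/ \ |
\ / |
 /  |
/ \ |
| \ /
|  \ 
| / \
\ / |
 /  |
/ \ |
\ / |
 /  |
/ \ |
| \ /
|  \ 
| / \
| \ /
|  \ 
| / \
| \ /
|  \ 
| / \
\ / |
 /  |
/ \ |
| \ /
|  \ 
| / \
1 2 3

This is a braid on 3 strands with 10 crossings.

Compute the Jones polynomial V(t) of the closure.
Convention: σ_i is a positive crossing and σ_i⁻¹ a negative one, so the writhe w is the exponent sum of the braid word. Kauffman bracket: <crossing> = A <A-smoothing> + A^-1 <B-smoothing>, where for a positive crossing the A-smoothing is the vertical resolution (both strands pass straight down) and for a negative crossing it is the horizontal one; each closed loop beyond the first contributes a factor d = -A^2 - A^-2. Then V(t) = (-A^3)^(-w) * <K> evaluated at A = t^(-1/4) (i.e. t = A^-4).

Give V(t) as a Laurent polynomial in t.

-t^5 + 3*t^4 - 6*t^3 + 9*t^2 - 11*t + 13 - 11*t^-1 + 9*t^-2 - 6*t^-3 + 3*t^-4 - t^-5

Derivation:
Reading the diagram top to bottom ('/'-over between positions i,i+1 = s_i, '\'-over = s_i^-1): braid word = s1 s1 s2^-1 s1 s1 s2^-1 s2^-1 s2^-1 s1 s2^-1.
Braid: s1 s1 s2^-1 s1 s1 s2^-1 s2^-1 s2^-1 s1 s2^-1 on 3 strands, 10 crossings.
Writhe w = (#positive) - (#negative) = 5 - 5 = 0.
Computing the Kauffman bracket via state sum. There are 2^10 = 1024 states.
Smooth each crossing (0=||, 1=⌣⌢); contribution A^(Σ sign_k(1-2s_k)) * d^(L-1).
Tabulate the states by total A-exponent and number of loops L (A-exp: L × count):
  A^10: L=6 ×1
  A^8: L=5 ×10
  A^6: L=4 ×43, L=6 ×2
  A^4: L=3 ×98, L=5 ×22
  A^2: L=2 ×121, L=4 ×83, L=6 ×6
  A^0: L=1 ×73, L=3 ×140, L=5 ×38, L=7 ×1
  A^-2: L=2 ×121, L=4 ×79, L=6 ×10
  A^-4: L=3 ×95, L=5 ×24, L=7 ×1
  A^-6: L=4 ×42, L=6 ×3
  A^-8: L=5 ×10
  A^-10: L=6 ×1
Each group contributes A^e * Σ count * d^(L-1):
Powers of d = -A^2 - A^-2: d^2 = A^4 + 2 + A^-4; d^3 = -A^6 - 3*A^2 - 3*A^-2 - A^-6; d^4 = A^8 + 4*A^4 + 6 + 4*A^-4 + A^-8; d^5 = -A^10 - 5*A^6 - 10*A^2 - 10*A^-2 - 5*A^-6 - A^-10; d^6 = A^12 + 6*A^8 + 15*A^4 + 20 + 15*A^-4 + 6*A^-8 + A^-12.
  A^10 * (d^5) = -A^20 - 5*A^16 - 10*A^12 - 10*A^8 - 5*A^4 - 1
  A^8 * (10*d^4) = 10*A^16 + 40*A^12 + 60*A^8 + 40*A^4 + 10
  A^6 * (43*d^3 + 2*d^5) = -2*A^16 - 53*A^12 - 149*A^8 - 149*A^4 - 53 - 2*A^-4
  A^4 * (98*d^2 + 22*d^4) = 22*A^12 + 186*A^8 + 328*A^4 + 186 + 22*A^-4
  A^2 * (121*d + 83*d^3 + 6*d^5) = -6*A^12 - 113*A^8 - 430*A^4 - 430 - 113*A^-4 - 6*A^-8
  A^0 * (73 + 140*d^2 + 38*d^4 + d^6) = A^12 + 44*A^8 + 307*A^4 + 601 + 307*A^-4 + 44*A^-8 + A^-12
  A^-2 * (121*d + 79*d^3 + 10*d^5) = -10*A^8 - 129*A^4 - 458 - 458*A^-4 - 129*A^-8 - 10*A^-12
  A^-4 * (95*d^2 + 24*d^4 + d^6) = A^8 + 30*A^4 + 206 + 354*A^-4 + 206*A^-8 + 30*A^-12 + A^-16
  A^-6 * (42*d^3 + 3*d^5) = -3*A^4 - 57 - 156*A^-4 - 156*A^-8 - 57*A^-12 - 3*A^-16
  A^-8 * (10*d^4) = 10 + 40*A^-4 + 60*A^-8 + 40*A^-12 + 10*A^-16
  A^-10 * (d^5) = -1 - 5*A^-4 - 10*A^-8 - 10*A^-12 - 5*A^-16 - A^-20
Summing the groups: <K> = -A^20 + 3*A^16 - 6*A^12 + 9*A^8 - 11*A^4 + 13 - 11*A^-4 + 9*A^-8 - 6*A^-12 + 3*A^-16 - A^-20
Normalise by the writhe: (-A^3)^(-w) = (-A^3)^(0) = 1, so f(A) = 1 * <K> = -A^20 + 3*A^16 - 6*A^12 + 9*A^8 - 11*A^4 + 13 - 11*A^-4 + 9*A^-8 - 6*A^-12 + 3*A^-16 - A^-20.
Substitute A = t^(-1/4), i.e. A^e → t^(-e/4): V(t) = -t^5 + 3*t^4 - 6*t^3 + 9*t^2 - 11*t + 13 - 11*t^-1 + 9*t^-2 - 6*t^-3 + 3*t^-4 - t^-5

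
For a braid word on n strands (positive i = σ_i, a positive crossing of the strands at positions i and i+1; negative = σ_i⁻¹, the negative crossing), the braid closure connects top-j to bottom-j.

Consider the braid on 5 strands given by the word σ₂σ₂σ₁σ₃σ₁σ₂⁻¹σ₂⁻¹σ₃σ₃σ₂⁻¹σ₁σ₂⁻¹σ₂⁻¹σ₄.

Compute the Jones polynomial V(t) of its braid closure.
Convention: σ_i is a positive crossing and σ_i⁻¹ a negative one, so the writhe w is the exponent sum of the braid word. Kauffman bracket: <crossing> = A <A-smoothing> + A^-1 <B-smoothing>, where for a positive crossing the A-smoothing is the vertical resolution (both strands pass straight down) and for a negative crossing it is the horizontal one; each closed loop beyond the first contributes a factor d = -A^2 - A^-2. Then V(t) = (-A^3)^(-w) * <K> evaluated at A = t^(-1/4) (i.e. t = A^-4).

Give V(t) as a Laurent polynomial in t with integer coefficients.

t^7 - 3*t^6 + 4*t^5 - 6*t^4 + 7*t^3 - 6*t^2 + 6*t - 3 + 2*t^-1 - t^-2

Derivation:
The presented braid s2 s2 s1 s3 s1 s2^-1 s2^-1 s3 s3 s2^-1 s1 s2^-1 s2^-1 s4 on 5 strands reduces by inverse Markov moves (closure unchanged at each step):
  Destabilize: the word has the form β·s4 where s4 occurs only as the final letter (β ∈ B_4); drop it and the last strand → 4 strands.
  Deconjugate: the word is γ·β·γ⁻¹ with γ = s2 s2 (prefix) and γ⁻¹ = s2^-1 s2^-1 (suffix); strip both.
Reduced to β = s1 s3 s1 s2^-1 s2^-1 s3 s3 s2^-1 s1 on 4 strands, 9 crossings.
Compute on β:
Braid: s1 s3 s1 s2^-1 s2^-1 s3 s3 s2^-1 s1 on 4 strands, 9 crossings.
Writhe w = (#positive) - (#negative) = 6 - 3 = 3.
Computing the Kauffman bracket via state sum. There are 2^9 = 512 states.
Each crossing splits two ways (0=vertical, 1=horizontal). The state's weight is A^(#A-smoothings - #B-smoothings) * d^(loops - 1).
Tabulate the states by total A-exponent and number of loops L (A-exp: L × count):
  A^9: L=5 ×1
  A^7: L=4 ×9
  A^5: L=3 ×32, L=5 ×4
  A^3: L=2 ×55, L=4 ×28, L=6 ×1
  A^1: L=1 ×39, L=3 ×77, L=5 ×10
  A^-1: L=2 ×81, L=4 ×44, L=6 ×1
  A^-3: L=3 ×73, L=5 ×11
  A^-5: L=4 ×35, L=6 ×1
  A^-7: L=5 ×9
  A^-9: L=6 ×1
Each group contributes A^e * Σ count * d^(L-1):
Powers of d = -A^2 - A^-2: d^2 = A^4 + 2 + A^-4; d^3 = -A^6 - 3*A^2 - 3*A^-2 - A^-6; d^4 = A^8 + 4*A^4 + 6 + 4*A^-4 + A^-8; d^5 = -A^10 - 5*A^6 - 10*A^2 - 10*A^-2 - 5*A^-6 - A^-10.
  A^9 * (d^4) = A^17 + 4*A^13 + 6*A^9 + 4*A^5 + A
  A^7 * (9*d^3) = -9*A^13 - 27*A^9 - 27*A^5 - 9*A
  A^5 * (32*d^2 + 4*d^4) = 4*A^13 + 48*A^9 + 88*A^5 + 48*A + 4*A^-3
  A^3 * (55*d + 28*d^3 + d^5) = -A^13 - 33*A^9 - 149*A^5 - 149*A - 33*A^-3 - A^-7
  A^1 * (39 + 77*d^2 + 10*d^4) = 10*A^9 + 117*A^5 + 253*A + 117*A^-3 + 10*A^-7
  A^-1 * (81*d + 44*d^3 + d^5) = -A^9 - 49*A^5 - 223*A - 223*A^-3 - 49*A^-7 - A^-11
  A^-3 * (73*d^2 + 11*d^4) = 11*A^5 + 117*A + 212*A^-3 + 117*A^-7 + 11*A^-11
  A^-5 * (35*d^3 + d^5) = -A^5 - 40*A - 115*A^-3 - 115*A^-7 - 40*A^-11 - A^-15
  A^-7 * (9*d^4) = 9*A + 36*A^-3 + 54*A^-7 + 36*A^-11 + 9*A^-15
  A^-9 * (d^5) = -A - 5*A^-3 - 10*A^-7 - 10*A^-11 - 5*A^-15 - A^-19
Summing the groups: <K> = A^17 - 2*A^13 + 3*A^9 - 6*A^5 + 6*A - 7*A^-3 + 6*A^-7 - 4*A^-11 + 3*A^-15 - A^-19
Normalise by the writhe: (-A^3)^(-w) = (-A^3)^(-3) = -A^-9, so f(A) = -A^-9 * <K> = -A^8 + 2*A^4 - 3 + 6*A^-4 - 6*A^-8 + 7*A^-12 - 6*A^-16 + 4*A^-20 - 3*A^-24 + A^-28.
Substitute A = t^(-1/4), i.e. A^e → t^(-e/4): V(t) = t^7 - 3*t^6 + 4*t^5 - 6*t^4 + 7*t^3 - 6*t^2 + 6*t - 3 + 2*t^-1 - t^-2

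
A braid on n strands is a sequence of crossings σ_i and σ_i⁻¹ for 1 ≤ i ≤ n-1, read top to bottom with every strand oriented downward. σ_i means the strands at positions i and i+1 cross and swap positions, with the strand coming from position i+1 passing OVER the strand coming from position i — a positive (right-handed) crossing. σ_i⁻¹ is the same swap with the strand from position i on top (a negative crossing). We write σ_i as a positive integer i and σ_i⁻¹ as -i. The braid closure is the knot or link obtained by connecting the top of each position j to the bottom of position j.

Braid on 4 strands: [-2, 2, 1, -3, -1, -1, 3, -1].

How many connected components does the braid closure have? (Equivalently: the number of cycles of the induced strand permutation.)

4

Derivation:
Track the strand permutation on 4 strands, starting from identity.
  step 1: s2^-1 swaps positions 2,3 -> [1 3 2 4]
  step 2: s2 swaps positions 2,3 -> [1 2 3 4]
  step 3: s1 swaps positions 1,2 -> [2 1 3 4]
  step 4: s3^-1 swaps positions 3,4 -> [2 1 4 3]
  step 5: s1^-1 swaps positions 1,2 -> [1 2 4 3]
  step 6: s1^-1 swaps positions 1,2 -> [2 1 4 3]
  step 7: s3 swaps positions 3,4 -> [2 1 3 4]
  step 8: s1^-1 swaps positions 1,2 -> [1 2 3 4]
Final permutation (position -> original strand): [1 2 3 4]
Closure components = cycle count of this permutation = 4.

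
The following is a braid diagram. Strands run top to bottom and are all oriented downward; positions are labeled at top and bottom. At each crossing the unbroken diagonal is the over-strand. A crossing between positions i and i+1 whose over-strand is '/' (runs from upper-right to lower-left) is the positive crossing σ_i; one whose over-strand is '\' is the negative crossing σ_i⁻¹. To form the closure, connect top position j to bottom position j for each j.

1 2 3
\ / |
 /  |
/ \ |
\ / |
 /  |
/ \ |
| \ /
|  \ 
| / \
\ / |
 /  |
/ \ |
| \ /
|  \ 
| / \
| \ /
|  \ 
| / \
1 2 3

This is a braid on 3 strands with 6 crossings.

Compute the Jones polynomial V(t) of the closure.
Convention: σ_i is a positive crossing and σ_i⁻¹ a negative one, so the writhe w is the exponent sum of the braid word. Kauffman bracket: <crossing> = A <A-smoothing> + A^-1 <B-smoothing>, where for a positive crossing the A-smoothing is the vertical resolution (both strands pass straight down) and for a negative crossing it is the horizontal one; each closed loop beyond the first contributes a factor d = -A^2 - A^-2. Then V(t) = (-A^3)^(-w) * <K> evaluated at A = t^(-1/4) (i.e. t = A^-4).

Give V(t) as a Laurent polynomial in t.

-t^3 + 2*t^2 - 2*t + 3 - 2*t^-1 + 2*t^-2 - t^-3

Derivation:
Reading the diagram top to bottom ('/'-over between positions i,i+1 = s_i, '\'-over = s_i^-1): braid word = s1 s1 s2^-1 s1 s2^-1 s2^-1.
Braid: s1 s1 s2^-1 s1 s2^-1 s2^-1 on 3 strands, 6 crossings.
Writhe w = (#positive) - (#negative) = 3 - 3 = 0.
Enumerate smoothing states for the bracket polynomial. There are 2^6 = 64 states.
Smooth each crossing (0=||, 1=⌣⌢); contribution A^(Σ sign_k(1-2s_k)) * d^(L-1).
Tabulate the states by total A-exponent and number of loops L (A-exp: L × count):
  A^6: L=4 ×1
  A^4: L=3 ×6
  A^2: L=2 ×14, L=4 ×1
  A^0: L=1 ×13, L=3 ×7
  A^-2: L=2 ×14, L=4 ×1
  A^-4: L=3 ×6
  A^-6: L=4 ×1
Each group contributes A^e * Σ count * d^(L-1):
Powers of d = -A^2 - A^-2: d^2 = A^4 + 2 + A^-4; d^3 = -A^6 - 3*A^2 - 3*A^-2 - A^-6.
  A^6 * (d^3) = -A^12 - 3*A^8 - 3*A^4 - 1
  A^4 * (6*d^2) = 6*A^8 + 12*A^4 + 6
  A^2 * (14*d + d^3) = -A^8 - 17*A^4 - 17 - A^-4
  A^0 * (13 + 7*d^2) = 7*A^4 + 27 + 7*A^-4
  A^-2 * (14*d + d^3) = -A^4 - 17 - 17*A^-4 - A^-8
  A^-4 * (6*d^2) = 6 + 12*A^-4 + 6*A^-8
  A^-6 * (d^3) = -1 - 3*A^-4 - 3*A^-8 - A^-12
Summing the groups: <K> = -A^12 + 2*A^8 - 2*A^4 + 3 - 2*A^-4 + 2*A^-8 - A^-12
Normalise by the writhe: (-A^3)^(-w) = (-A^3)^(0) = 1, so f(A) = 1 * <K> = -A^12 + 2*A^8 - 2*A^4 + 3 - 2*A^-4 + 2*A^-8 - A^-12.
Substitute A = t^(-1/4), i.e. A^e → t^(-e/4): V(t) = -t^3 + 2*t^2 - 2*t + 3 - 2*t^-1 + 2*t^-2 - t^-3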